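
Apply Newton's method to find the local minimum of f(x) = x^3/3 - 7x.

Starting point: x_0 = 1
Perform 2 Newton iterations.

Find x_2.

f(x) = x^3/3 - 7x
f'(x) = x^2 - 7, f''(x) = 2x
Newton update: x_{n+1} = x_n - (x_n^2 - 7)/(2*x_n)
Step 1: x_0 = 1, f'=-6, f''=2, x_1 = 4
Step 2: x_1 = 4, f'=9, f''=8, x_2 = 23/8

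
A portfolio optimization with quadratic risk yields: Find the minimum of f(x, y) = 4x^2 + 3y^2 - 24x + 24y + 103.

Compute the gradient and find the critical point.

f(x,y) = 4x^2 + 3y^2 - 24x + 24y + 103
df/dx = 8x + (-24) = 0  =>  x = 3
df/dy = 6y + (24) = 0  =>  y = -4
f(3, -4) = 4*(3)^2 + 3*(-4)^2 + -24*(3) + 24*(-4) + 103 = 19
Hessian is diagonal with entries 8, 6 > 0, so this is a minimum.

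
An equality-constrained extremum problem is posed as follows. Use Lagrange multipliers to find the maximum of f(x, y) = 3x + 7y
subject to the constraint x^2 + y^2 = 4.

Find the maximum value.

Set up Lagrange conditions: grad f = lambda * grad g
  3 = 2*lambda*x
  7 = 2*lambda*y
From these: x/y = 3/7, so x = 3t, y = 7t for some t.
Substitute into constraint: (3t)^2 + (7t)^2 = 4
  t^2 * 58 = 4
  t = sqrt(4/58)
Maximum = 3*x + 7*y = (3^2 + 7^2)*t = 58 * sqrt(4/58) = sqrt(232)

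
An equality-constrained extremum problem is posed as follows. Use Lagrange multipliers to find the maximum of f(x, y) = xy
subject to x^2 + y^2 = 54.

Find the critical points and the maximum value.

Lagrange conditions: y = 2*lambda*x and x = 2*lambda*y
If x = 0 then y = 0, violating the constraint, so x, y != 0.
Dividing: y/x = x/y => x^2 = y^2 => y = x or y = -x
Constraint: 2x^2 = 54 => x^2 = 27 => x = +/-sqrt(27)
Critical points: (sqrt(27), sqrt(27)), (-sqrt(27), -sqrt(27)), (sqrt(27), -sqrt(27)), (-sqrt(27), sqrt(27))
  y = x:  xy = x^2 = 27  at (sqrt(27), sqrt(27)) and (-sqrt(27), -sqrt(27))
  y = -x: xy = -x^2 = -27 at (sqrt(27), -sqrt(27)) and (-sqrt(27), sqrt(27))
Maximum xy = 27 at (sqrt(27), sqrt(27)) and (-sqrt(27), -sqrt(27))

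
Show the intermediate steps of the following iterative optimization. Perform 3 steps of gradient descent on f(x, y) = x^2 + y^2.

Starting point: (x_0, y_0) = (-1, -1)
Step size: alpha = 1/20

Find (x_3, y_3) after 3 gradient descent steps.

f(x,y) = x^2 + y^2
grad_x = 2x + 0y, grad_y = 2y + 0x
Step 1: grad = (-2, -2), (-9/10, -9/10)
Step 2: grad = (-9/5, -9/5), (-81/100, -81/100)
Step 3: grad = (-81/50, -81/50), (-729/1000, -729/1000)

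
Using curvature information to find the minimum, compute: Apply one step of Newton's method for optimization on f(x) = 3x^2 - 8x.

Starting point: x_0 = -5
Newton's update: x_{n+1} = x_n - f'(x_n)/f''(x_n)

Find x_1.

f(x) = 3x^2 - 8x
f'(x) = 6x + (-8), f''(x) = 6
Newton step: x_1 = x_0 - f'(x_0)/f''(x_0)
f'(-5) = -38
x_1 = -5 - -38/6 = 4/3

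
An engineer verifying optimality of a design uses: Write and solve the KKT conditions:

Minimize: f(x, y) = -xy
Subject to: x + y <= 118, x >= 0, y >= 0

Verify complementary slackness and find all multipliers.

Problem: min -xy s.t. x + y <= 118 (multiplier lambda), x >= 0 (mu_x), y >= 0 (mu_y)
KKT stationarity: -y + lambda - mu_x = 0, -x + lambda - mu_y = 0, with lambda, mu_x, mu_y >= 0
Complementary slackness: lambda*(x + y - 118) = 0, mu_x*x = 0, mu_y*y = 0
If lambda = 0: y = -mu_x <= 0 and x = -mu_y <= 0 force x = y = 0 with f = 0; but x = y = 59 is feasible with f = -3481 < 0, so this is not the minimum. Hence lambda > 0 and x + y = 118.
Try x > 0, y > 0 (so mu_x = mu_y = 0): y = lambda, x = lambda => x = y = lambda
x + y = 118 => 2*lambda = 118 => lambda = 59
x* = y* = 59 > 0, consistent with mu_x = mu_y = 0.
(Any feasible point with x = 0 or y = 0 has f = 0 > -3481, so the minimum is not on those boundaries.)
min(-xy) = -3481 (i.e. max xy = 3481)
Multipliers: lambda = 59, mu_x = 0, mu_y = 0
Complementary slackness: lambda*(x + y - 118) = 59*(59 + 59 - 118) = 0, mu_x*x = 0*59 = 0, mu_y*y = 0*59 = 0. Satisfied.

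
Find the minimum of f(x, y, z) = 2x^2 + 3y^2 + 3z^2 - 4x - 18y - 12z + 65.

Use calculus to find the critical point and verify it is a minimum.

f(x,y,z) = 2x^2 + 3y^2 + 3z^2 - 4x - 18y - 12z + 65
df/dx = 4x + (-4) = 0 => x = 1
df/dy = 6y + (-18) = 0 => y = 3
df/dz = 6z + (-12) = 0 => z = 2
f(1,3,2) = 2*(1)^2 + 3*(3)^2 + 3*(2)^2 + -4*(1) + -18*(3) + -12*(2) + 65 = 24
Hessian is diagonal with entries 4, 6, 6 > 0, confirmed minimum.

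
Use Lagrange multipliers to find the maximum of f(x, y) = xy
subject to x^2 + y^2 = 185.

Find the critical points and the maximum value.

Lagrange conditions: y = 2*lambda*x and x = 2*lambda*y
If x = 0 then y = 0, violating the constraint, so x, y != 0.
Dividing: y/x = x/y => x^2 = y^2 => y = x or y = -x
Constraint: 2x^2 = 185 => x^2 = 185/2 => x = +/-sqrt(185/2)
Critical points: (sqrt(185/2), sqrt(185/2)), (-sqrt(185/2), -sqrt(185/2)), (sqrt(185/2), -sqrt(185/2)), (-sqrt(185/2), sqrt(185/2))
  y = x:  xy = x^2 = 185/2  at (sqrt(185/2), sqrt(185/2)) and (-sqrt(185/2), -sqrt(185/2))
  y = -x: xy = -x^2 = -185/2 at (sqrt(185/2), -sqrt(185/2)) and (-sqrt(185/2), sqrt(185/2))
Maximum xy = 185/2 at (sqrt(185/2), sqrt(185/2)) and (-sqrt(185/2), -sqrt(185/2))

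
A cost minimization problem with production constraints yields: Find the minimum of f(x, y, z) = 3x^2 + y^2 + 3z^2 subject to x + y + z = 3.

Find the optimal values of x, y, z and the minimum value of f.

Using Lagrange multipliers on f = 3x^2 + y^2 + 3z^2 with constraint x + y + z = 3:
Conditions: 2*3*x = lambda, 2*1*y = lambda, 2*3*z = lambda
So x = lambda/6, y = lambda/2, z = lambda/6
Substituting into constraint: lambda * (5/6) = 3
lambda = 18/5
x = 3/5, y = 9/5, z = 3/5
Minimum value = 27/5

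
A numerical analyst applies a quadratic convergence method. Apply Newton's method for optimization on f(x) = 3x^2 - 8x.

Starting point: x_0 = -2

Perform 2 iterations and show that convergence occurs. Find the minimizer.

f(x) = 3x^2 - 8x, f'(x) = 6x + (-8), f''(x) = 6
Step 1: f'(-2) = -20, x_1 = -2 - -20/6 = 4/3
Step 2: f'(4/3) = 0, x_2 = 4/3 (converged)
Newton's method converges in 1 step for quadratics.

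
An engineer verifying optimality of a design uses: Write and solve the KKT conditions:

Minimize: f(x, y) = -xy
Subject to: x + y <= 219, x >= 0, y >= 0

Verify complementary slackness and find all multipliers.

Problem: min -xy s.t. x + y <= 219 (multiplier lambda), x >= 0 (mu_x), y >= 0 (mu_y)
KKT stationarity: -y + lambda - mu_x = 0, -x + lambda - mu_y = 0, with lambda, mu_x, mu_y >= 0
Complementary slackness: lambda*(x + y - 219) = 0, mu_x*x = 0, mu_y*y = 0
If lambda = 0: y = -mu_x <= 0 and x = -mu_y <= 0 force x = y = 0 with f = 0; but x = y = 219/2 is feasible with f = -47961/4 < 0, so this is not the minimum. Hence lambda > 0 and x + y = 219.
Try x > 0, y > 0 (so mu_x = mu_y = 0): y = lambda, x = lambda => x = y = lambda
x + y = 219 => 2*lambda = 219 => lambda = 219/2
x* = y* = 219/2 > 0, consistent with mu_x = mu_y = 0.
(Any feasible point with x = 0 or y = 0 has f = 0 > -47961/4, so the minimum is not on those boundaries.)
min(-xy) = -47961/4 (i.e. max xy = 47961/4)
Multipliers: lambda = 219/2, mu_x = 0, mu_y = 0
Complementary slackness: lambda*(x + y - 219) = 219/2*(219/2 + 219/2 - 219) = 0, mu_x*x = 0*219/2 = 0, mu_y*y = 0*219/2 = 0. Satisfied.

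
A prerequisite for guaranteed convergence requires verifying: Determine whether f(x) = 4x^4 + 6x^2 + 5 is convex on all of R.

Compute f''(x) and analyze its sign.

f(x) = 4x^4 + 6x^2 + 5
f'(x) = 16x^3 + 12x
f''(x) = 48x^2 + 12
f''(x) = 48x^2 + 12 >= 12 > 0 for all x
Therefore, f is convex on R.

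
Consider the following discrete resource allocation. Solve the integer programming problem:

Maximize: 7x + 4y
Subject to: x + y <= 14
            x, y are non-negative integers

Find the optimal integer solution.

Objective: 7x + 4y, constraint: x + y <= 14
Coefficient of x is 7 >= coefficient of y is 4, so allocate the entire budget to x.
Optimal: x = 14, y = 0, value = 98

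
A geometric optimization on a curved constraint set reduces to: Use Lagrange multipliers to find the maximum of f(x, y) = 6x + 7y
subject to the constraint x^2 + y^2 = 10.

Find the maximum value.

Set up Lagrange conditions: grad f = lambda * grad g
  6 = 2*lambda*x
  7 = 2*lambda*y
From these: x/y = 6/7, so x = 6t, y = 7t for some t.
Substitute into constraint: (6t)^2 + (7t)^2 = 10
  t^2 * 85 = 10
  t = sqrt(10/85)
Maximum = 6*x + 7*y = (6^2 + 7^2)*t = 85 * sqrt(10/85) = sqrt(850)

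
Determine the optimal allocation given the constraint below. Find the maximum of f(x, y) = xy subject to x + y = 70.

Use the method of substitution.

Substitute y = 70 - x into f(x,y) = xy:
g(x) = x(70 - x) = 70x - x^2
g'(x) = 70 - 2x = 0  =>  x = 35
y = 70 - 35 = 35
Maximum value = 35 * 35 = 1225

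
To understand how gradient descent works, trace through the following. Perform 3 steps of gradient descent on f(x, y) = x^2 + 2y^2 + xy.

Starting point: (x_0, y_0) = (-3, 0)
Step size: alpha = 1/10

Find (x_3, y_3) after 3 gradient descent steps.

f(x,y) = x^2 + 2y^2 + xy
grad_x = 2x + 1y, grad_y = 4y + 1x
Step 1: grad = (-6, -3), (-12/5, 3/10)
Step 2: grad = (-9/2, -6/5), (-39/20, 21/50)
Step 3: grad = (-87/25, -27/100), (-801/500, 447/1000)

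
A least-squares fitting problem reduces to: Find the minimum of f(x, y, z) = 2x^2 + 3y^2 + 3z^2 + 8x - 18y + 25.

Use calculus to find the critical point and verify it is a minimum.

f(x,y,z) = 2x^2 + 3y^2 + 3z^2 + 8x - 18y + 25
df/dx = 4x + (8) = 0 => x = -2
df/dy = 6y + (-18) = 0 => y = 3
df/dz = 6z + (0) = 0 => z = 0
f(-2,3,0) = 2*(-2)^2 + 3*(3)^2 + 3*(0)^2 + 8*(-2) + -18*(3) + 25 = -10
Hessian is diagonal with entries 4, 6, 6 > 0, confirmed minimum.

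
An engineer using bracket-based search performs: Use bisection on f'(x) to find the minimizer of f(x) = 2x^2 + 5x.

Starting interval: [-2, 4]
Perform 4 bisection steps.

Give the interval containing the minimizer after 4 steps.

Finding critical point of f(x) = 2x^2 + 5x using bisection on f'(x) = 4x + 5.
f'(x) = 0 when x = -5/4.
Starting interval: [-2, 4]
Step 1: mid = 1, f'(mid) = 9, new interval = [-2, 1]
Step 2: mid = -1/2, f'(mid) = 3, new interval = [-2, -1/2]
Step 3: mid = -5/4, f'(mid) = 0, new interval = [-5/4, -5/4]
Step 4: mid = -5/4, f'(mid) = 0, new interval = [-5/4, -5/4]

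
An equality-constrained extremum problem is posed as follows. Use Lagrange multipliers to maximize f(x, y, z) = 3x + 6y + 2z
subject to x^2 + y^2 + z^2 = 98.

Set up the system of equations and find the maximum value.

Lagrange conditions: 3 = 2*lambda*x, 6 = 2*lambda*y, 2 = 2*lambda*z
So x:3 = y:6 = z:2, i.e. x = 3t, y = 6t, z = 2t
Constraint: t^2*(3^2 + 6^2 + 2^2) = 98
  t^2 * 49 = 98  =>  t = sqrt(2)
Maximum = 3*3t + 6*6t + 2*2t = 49*sqrt(2) = sqrt(4802)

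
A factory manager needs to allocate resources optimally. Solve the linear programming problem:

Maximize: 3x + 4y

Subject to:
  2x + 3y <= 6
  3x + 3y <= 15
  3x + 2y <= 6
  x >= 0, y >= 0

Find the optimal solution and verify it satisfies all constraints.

Feasible vertices: (0, 0), (0, 2), (6/5, 6/5), (2, 0)
Objective 3x + 4y at each vertex:
  (0, 0): 0
  (0, 2): 8
  (6/5, 6/5): 42/5
  (2, 0): 6
Maximum is 42/5 at (6/5, 6/5).
Verify constraints at (x, y) = (6/5, 6/5):
  2*(6/5) + 3*(6/5) = 6 <= 6 (active)
  3*(6/5) + 3*(6/5) = 36/5 <= 15
  3*(6/5) + 2*(6/5) = 6 <= 6 (active)
  x = 6/5 >= 0, y = 6/5 >= 0. All constraints satisfied.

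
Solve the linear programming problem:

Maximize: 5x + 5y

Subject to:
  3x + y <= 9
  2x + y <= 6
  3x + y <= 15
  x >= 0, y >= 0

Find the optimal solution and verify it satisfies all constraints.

Feasible vertices: (0, 0), (0, 6), (3, 0)
Objective 5x + 5y at each vertex:
  (0, 0): 0
  (0, 6): 30
  (3, 0): 15
Maximum is 30 at (0, 6).
Verify constraints at (x, y) = (0, 6):
  3*0 + 1*6 = 6 <= 9
  2*0 + 1*6 = 6 <= 6 (active)
  3*0 + 1*6 = 6 <= 15
  x = 0 >= 0, y = 6 >= 0. All constraints satisfied.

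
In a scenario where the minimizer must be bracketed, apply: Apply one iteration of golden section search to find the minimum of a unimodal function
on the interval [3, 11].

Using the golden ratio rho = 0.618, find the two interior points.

Golden section search on [3, 11].
Golden ratio rho = 0.618 (approx).
Interior points:
  x_1 = 3 + (1-0.618)*8 = 6.0560
  x_2 = 3 + 0.618*8 = 7.9440
Compare f(x_1) and f(x_2) to determine which subinterval to keep.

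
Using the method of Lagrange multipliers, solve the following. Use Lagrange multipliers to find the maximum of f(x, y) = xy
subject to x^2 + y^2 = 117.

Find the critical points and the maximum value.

Lagrange conditions: y = 2*lambda*x and x = 2*lambda*y
If x = 0 then y = 0, violating the constraint, so x, y != 0.
Dividing: y/x = x/y => x^2 = y^2 => y = x or y = -x
Constraint: 2x^2 = 117 => x^2 = 117/2 => x = +/-sqrt(117/2)
Critical points: (sqrt(117/2), sqrt(117/2)), (-sqrt(117/2), -sqrt(117/2)), (sqrt(117/2), -sqrt(117/2)), (-sqrt(117/2), sqrt(117/2))
  y = x:  xy = x^2 = 117/2  at (sqrt(117/2), sqrt(117/2)) and (-sqrt(117/2), -sqrt(117/2))
  y = -x: xy = -x^2 = -117/2 at (sqrt(117/2), -sqrt(117/2)) and (-sqrt(117/2), sqrt(117/2))
Maximum xy = 117/2 at (sqrt(117/2), sqrt(117/2)) and (-sqrt(117/2), -sqrt(117/2))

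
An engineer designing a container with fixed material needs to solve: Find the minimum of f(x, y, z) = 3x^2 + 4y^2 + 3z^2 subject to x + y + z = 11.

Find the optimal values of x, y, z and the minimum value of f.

Using Lagrange multipliers on f = 3x^2 + 4y^2 + 3z^2 with constraint x + y + z = 11:
Conditions: 2*3*x = lambda, 2*4*y = lambda, 2*3*z = lambda
So x = lambda/6, y = lambda/8, z = lambda/6
Substituting into constraint: lambda * (11/24) = 11
lambda = 24
x = 4, y = 3, z = 4
Minimum value = 132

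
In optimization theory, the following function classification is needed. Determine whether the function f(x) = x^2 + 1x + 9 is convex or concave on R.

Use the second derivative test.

f(x) = x^2 + 1x + 9
f'(x) = 2x + 1
f''(x) = 2
Since f''(x) = 2 > 0 for all x, f is convex on R.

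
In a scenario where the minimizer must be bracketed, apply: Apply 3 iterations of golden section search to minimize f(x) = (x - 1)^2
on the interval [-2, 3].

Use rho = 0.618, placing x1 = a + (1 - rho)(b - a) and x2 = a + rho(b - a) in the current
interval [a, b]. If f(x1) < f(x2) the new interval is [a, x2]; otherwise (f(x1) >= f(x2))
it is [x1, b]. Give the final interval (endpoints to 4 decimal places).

Golden section search for min of f(x) = (x - 1)^2 on [-2, 3].
Each step: x1 = a + (1 - rho)(b - a), x2 = a + rho(b - a); if f(x1) < f(x2) keep [a, x2], otherwise keep [x1, b].
Step 1: [-2.0000, 3.0000], x1=-0.0900 (f=1.1881), x2=1.0900 (f=0.0081); f(x1) > f(x2) => keep [-0.0900, 3.0000]
Step 2: [-0.0900, 3.0000], x1=1.0904 (f=0.0082), x2=1.8196 (f=0.6718); f(x1) < f(x2) => keep [-0.0900, 1.8196]
Step 3: [-0.0900, 1.8196], x1=0.6395 (f=0.1300), x2=1.0901 (f=0.0081); f(x1) > f(x2) => keep [0.6395, 1.8196]
Final interval: [0.6395, 1.8196]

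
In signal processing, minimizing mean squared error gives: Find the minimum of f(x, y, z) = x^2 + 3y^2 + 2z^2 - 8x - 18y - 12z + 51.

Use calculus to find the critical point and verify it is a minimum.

f(x,y,z) = x^2 + 3y^2 + 2z^2 - 8x - 18y - 12z + 51
df/dx = 2x + (-8) = 0 => x = 4
df/dy = 6y + (-18) = 0 => y = 3
df/dz = 4z + (-12) = 0 => z = 3
f(4,3,3) = 1*(4)^2 + 3*(3)^2 + 2*(3)^2 + -8*(4) + -18*(3) + -12*(3) + 51 = -10
Hessian is diagonal with entries 2, 6, 4 > 0, confirmed minimum.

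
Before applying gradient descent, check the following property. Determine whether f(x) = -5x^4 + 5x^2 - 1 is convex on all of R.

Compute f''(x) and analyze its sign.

f(x) = -5x^4 + 5x^2 - 1
f'(x) = -20x^3 + 10x
f''(x) = -60x^2 + 10
f''(x) = -60x^2 + 10 -> -inf as |x| -> inf
Therefore, f is not globally convex on R.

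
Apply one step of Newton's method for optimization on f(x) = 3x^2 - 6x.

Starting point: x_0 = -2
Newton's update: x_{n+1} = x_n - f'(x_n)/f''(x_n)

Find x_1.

f(x) = 3x^2 - 6x
f'(x) = 6x + (-6), f''(x) = 6
Newton step: x_1 = x_0 - f'(x_0)/f''(x_0)
f'(-2) = -18
x_1 = -2 - -18/6 = 1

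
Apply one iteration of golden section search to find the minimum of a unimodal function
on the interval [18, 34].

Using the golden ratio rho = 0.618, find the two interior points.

Golden section search on [18, 34].
Golden ratio rho = 0.618 (approx).
Interior points:
  x_1 = 18 + (1-0.618)*16 = 24.1120
  x_2 = 18 + 0.618*16 = 27.8880
Compare f(x_1) and f(x_2) to determine which subinterval to keep.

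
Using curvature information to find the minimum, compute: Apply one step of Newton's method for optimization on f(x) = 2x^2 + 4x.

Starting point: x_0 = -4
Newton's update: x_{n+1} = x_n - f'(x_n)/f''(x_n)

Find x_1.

f(x) = 2x^2 + 4x
f'(x) = 4x + (4), f''(x) = 4
Newton step: x_1 = x_0 - f'(x_0)/f''(x_0)
f'(-4) = -12
x_1 = -4 - -12/4 = -1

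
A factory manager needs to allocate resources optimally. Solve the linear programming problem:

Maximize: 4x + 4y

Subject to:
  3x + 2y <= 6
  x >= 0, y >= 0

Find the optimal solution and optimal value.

The feasible region has vertices at [(0, 0), (2, 0), (0, 3)].
Checking objective 4x + 4y at each vertex:
  (0, 0): 4*0 + 4*0 = 0
  (2, 0): 4*2 + 4*0 = 8
  (0, 3): 4*0 + 4*3 = 12
Maximum is 12 at (0, 3).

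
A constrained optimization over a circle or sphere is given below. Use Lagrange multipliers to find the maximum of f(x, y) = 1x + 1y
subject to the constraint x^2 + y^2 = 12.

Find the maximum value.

Set up Lagrange conditions: grad f = lambda * grad g
  1 = 2*lambda*x
  1 = 2*lambda*y
From these: x/y = 1/1, so x = 1t, y = 1t for some t.
Substitute into constraint: (1t)^2 + (1t)^2 = 12
  t^2 * 2 = 12
  t = sqrt(12/2)
Maximum = 1*x + 1*y = (1^2 + 1^2)*t = 2 * sqrt(12/2) = sqrt(24)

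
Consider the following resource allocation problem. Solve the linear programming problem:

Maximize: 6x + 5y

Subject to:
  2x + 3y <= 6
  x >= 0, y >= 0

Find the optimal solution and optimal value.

The feasible region has vertices at [(0, 0), (3, 0), (0, 2)].
Checking objective 6x + 5y at each vertex:
  (0, 0): 6*0 + 5*0 = 0
  (3, 0): 6*3 + 5*0 = 18
  (0, 2): 6*0 + 5*2 = 10
Maximum is 18 at (3, 0).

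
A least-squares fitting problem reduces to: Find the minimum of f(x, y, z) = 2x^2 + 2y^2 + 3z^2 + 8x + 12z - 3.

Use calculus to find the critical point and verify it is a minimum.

f(x,y,z) = 2x^2 + 2y^2 + 3z^2 + 8x + 12z - 3
df/dx = 4x + (8) = 0 => x = -2
df/dy = 4y + (0) = 0 => y = 0
df/dz = 6z + (12) = 0 => z = -2
f(-2,0,-2) = 2*(-2)^2 + 2*(0)^2 + 3*(-2)^2 + 8*(-2) + 12*(-2) + -3 = -23
Hessian is diagonal with entries 4, 4, 6 > 0, confirmed minimum.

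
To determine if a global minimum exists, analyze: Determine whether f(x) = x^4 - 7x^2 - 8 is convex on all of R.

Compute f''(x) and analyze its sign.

f(x) = x^4 - 7x^2 - 8
f'(x) = 4x^3 + -14x
f''(x) = 12x^2 + -14
f''(0) = -14 < 0, so not convex near x = 0
Therefore, f is not globally convex on R.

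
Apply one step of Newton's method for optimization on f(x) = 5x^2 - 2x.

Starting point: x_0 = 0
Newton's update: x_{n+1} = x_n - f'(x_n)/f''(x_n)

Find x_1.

f(x) = 5x^2 - 2x
f'(x) = 10x + (-2), f''(x) = 10
Newton step: x_1 = x_0 - f'(x_0)/f''(x_0)
f'(0) = -2
x_1 = 0 - -2/10 = 1/5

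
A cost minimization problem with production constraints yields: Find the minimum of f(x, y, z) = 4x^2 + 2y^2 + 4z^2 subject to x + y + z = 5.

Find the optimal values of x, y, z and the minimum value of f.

Using Lagrange multipliers on f = 4x^2 + 2y^2 + 4z^2 with constraint x + y + z = 5:
Conditions: 2*4*x = lambda, 2*2*y = lambda, 2*4*z = lambda
So x = lambda/8, y = lambda/4, z = lambda/8
Substituting into constraint: lambda * (1/2) = 5
lambda = 10
x = 5/4, y = 5/2, z = 5/4
Minimum value = 25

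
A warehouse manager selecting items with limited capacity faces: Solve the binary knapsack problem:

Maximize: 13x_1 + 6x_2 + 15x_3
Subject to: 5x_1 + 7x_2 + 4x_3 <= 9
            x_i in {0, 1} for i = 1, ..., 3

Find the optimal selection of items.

Items: item 1 (v=13, w=5), item 2 (v=6, w=7), item 3 (v=15, w=4)
Capacity: 9
Checking all 8 subsets (w = total weight, v = total value):
  {}: w = 0, v = 0
  {1}: w = 5, v = 13
  {2}: w = 7, v = 6
  {3}: w = 4, v = 15
  {1, 2}: w = 12 > 9, infeasible
  {1, 3}: w = 9, v = 28
  {2, 3}: w = 11 > 9, infeasible
  {1, 2, 3}: w = 16 > 9, infeasible
Best feasible subset: items [1, 3]
Total weight: 9 <= 9, total value: 28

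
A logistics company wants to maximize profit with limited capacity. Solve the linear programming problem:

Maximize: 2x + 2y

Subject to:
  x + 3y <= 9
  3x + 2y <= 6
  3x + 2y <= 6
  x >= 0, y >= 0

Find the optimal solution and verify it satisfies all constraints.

Feasible vertices: (0, 0), (0, 3), (2, 0)
Objective 2x + 2y at each vertex:
  (0, 0): 0
  (0, 3): 6
  (2, 0): 4
Maximum is 6 at (0, 3).
Verify constraints at (x, y) = (0, 3):
  1*0 + 3*3 = 9 <= 9 (active)
  3*0 + 2*3 = 6 <= 6 (active)
  3*0 + 2*3 = 6 <= 6 (active)
  x = 0 >= 0, y = 3 >= 0. All constraints satisfied.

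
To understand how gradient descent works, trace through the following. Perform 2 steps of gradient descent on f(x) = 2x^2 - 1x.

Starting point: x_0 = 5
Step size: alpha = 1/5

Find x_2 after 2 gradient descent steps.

f(x) = 2x^2 - 1x, f'(x) = 4x + (-1)
Step 1: f'(5) = 19, x_1 = 5 - 1/5 * 19 = 6/5
Step 2: f'(6/5) = 19/5, x_2 = 6/5 - 1/5 * 19/5 = 11/25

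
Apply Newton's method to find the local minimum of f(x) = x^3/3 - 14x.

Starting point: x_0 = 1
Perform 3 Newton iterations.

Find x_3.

f(x) = x^3/3 - 14x
f'(x) = x^2 - 14, f''(x) = 2x
Newton update: x_{n+1} = x_n - (x_n^2 - 14)/(2*x_n)
Step 1: x_0 = 1, f'=-13, f''=2, x_1 = 15/2
Step 2: x_1 = 15/2, f'=169/4, f''=15, x_2 = 281/60
Step 3: x_2 = 281/60, f'=28561/3600, f''=281/30, x_3 = 129361/33720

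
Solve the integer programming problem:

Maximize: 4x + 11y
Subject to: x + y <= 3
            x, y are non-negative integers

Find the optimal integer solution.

Objective: 4x + 11y, constraint: x + y <= 3
Coefficient of y is 11 > coefficient of x is 4, so allocate the entire budget to y.
Optimal: x = 0, y = 3, value = 33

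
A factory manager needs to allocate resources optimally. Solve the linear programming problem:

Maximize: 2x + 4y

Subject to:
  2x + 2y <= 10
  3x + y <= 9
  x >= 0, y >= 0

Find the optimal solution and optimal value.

Feasible vertices: (0, 0), (0, 5), (2, 3), (3, 0)
Objective 2x + 4y at each:
  (0, 0): 0
  (0, 5): 20
  (2, 3): 16
  (3, 0): 6
Maximum is 20 at (0, 5).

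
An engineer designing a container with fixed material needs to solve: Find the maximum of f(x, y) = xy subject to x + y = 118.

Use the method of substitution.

Substitute y = 118 - x into f(x,y) = xy:
g(x) = x(118 - x) = 118x - x^2
g'(x) = 118 - 2x = 0  =>  x = 59
y = 118 - 59 = 59
Maximum value = 59 * 59 = 3481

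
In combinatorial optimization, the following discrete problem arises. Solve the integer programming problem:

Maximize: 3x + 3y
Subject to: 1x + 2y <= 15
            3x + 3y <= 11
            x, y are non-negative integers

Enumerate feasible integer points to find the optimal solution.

Constraint 1: 1x + 2y <= 15
Constraint 2: 3x + 3y <= 11
Feasible x range (need y >= 0): 0 <= x <= min(15/1, 11/3) => x in {0, ..., 3}.
Enumerate feasible integer points row by row (the coefficient of y is 3 > 0, so for each x the largest feasible y gives the best value):
  x = 0: y <= min((15 - 1*0)/2, (11 - 3*0)/3) => y in {0, ..., 3}; best 3*0 + 3*3 = 9
  x = 1: y <= min((15 - 1*1)/2, (11 - 3*1)/3) => y in {0, ..., 2}; best 3*1 + 3*2 = 9
  x = 2: y <= min((15 - 1*2)/2, (11 - 3*2)/3) => y in {0, ..., 1}; best 3*2 + 3*1 = 9
  x = 3: y <= min((15 - 1*3)/2, (11 - 3*3)/3) => y in {0}; best 3*3 + 3*0 = 9
The maximum 3x + 3y = 9 is achieved at x = 0, y = 3.
(The same value 9 is also attained at (1, 2), (2, 1), (3, 0).)
Check: 1*0 + 2*3 = 6 <= 15 and 3*0 + 3*3 = 9 <= 11.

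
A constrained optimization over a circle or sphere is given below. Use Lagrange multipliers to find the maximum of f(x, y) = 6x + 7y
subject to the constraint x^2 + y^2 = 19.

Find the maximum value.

Set up Lagrange conditions: grad f = lambda * grad g
  6 = 2*lambda*x
  7 = 2*lambda*y
From these: x/y = 6/7, so x = 6t, y = 7t for some t.
Substitute into constraint: (6t)^2 + (7t)^2 = 19
  t^2 * 85 = 19
  t = sqrt(19/85)
Maximum = 6*x + 7*y = (6^2 + 7^2)*t = 85 * sqrt(19/85) = sqrt(1615)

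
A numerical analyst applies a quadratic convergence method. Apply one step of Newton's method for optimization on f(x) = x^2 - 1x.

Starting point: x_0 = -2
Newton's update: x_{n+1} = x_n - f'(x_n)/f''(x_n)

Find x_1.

f(x) = x^2 - 1x
f'(x) = 2x + (-1), f''(x) = 2
Newton step: x_1 = x_0 - f'(x_0)/f''(x_0)
f'(-2) = -5
x_1 = -2 - -5/2 = 1/2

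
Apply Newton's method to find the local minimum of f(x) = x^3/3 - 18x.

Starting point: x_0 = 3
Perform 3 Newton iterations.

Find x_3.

f(x) = x^3/3 - 18x
f'(x) = x^2 - 18, f''(x) = 2x
Newton update: x_{n+1} = x_n - (x_n^2 - 18)/(2*x_n)
Step 1: x_0 = 3, f'=-9, f''=6, x_1 = 9/2
Step 2: x_1 = 9/2, f'=9/4, f''=9, x_2 = 17/4
Step 3: x_2 = 17/4, f'=1/16, f''=17/2, x_3 = 577/136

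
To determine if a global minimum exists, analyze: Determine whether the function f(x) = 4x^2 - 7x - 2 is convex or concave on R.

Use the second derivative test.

f(x) = 4x^2 - 7x - 2
f'(x) = 8x - 7
f''(x) = 8
Since f''(x) = 8 > 0 for all x, f is convex on R.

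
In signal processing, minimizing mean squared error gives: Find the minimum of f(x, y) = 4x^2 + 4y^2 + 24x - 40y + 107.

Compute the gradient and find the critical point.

f(x,y) = 4x^2 + 4y^2 + 24x - 40y + 107
df/dx = 8x + (24) = 0  =>  x = -3
df/dy = 8y + (-40) = 0  =>  y = 5
f(-3, 5) = 4*(-3)^2 + 4*(5)^2 + 24*(-3) + -40*(5) + 107 = -29
Hessian is diagonal with entries 8, 8 > 0, so this is a minimum.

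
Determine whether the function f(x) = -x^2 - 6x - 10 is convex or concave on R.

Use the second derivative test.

f(x) = -x^2 - 6x - 10
f'(x) = -2x - 6
f''(x) = -2
Since f''(x) = -2 < 0 for all x, f is concave on R.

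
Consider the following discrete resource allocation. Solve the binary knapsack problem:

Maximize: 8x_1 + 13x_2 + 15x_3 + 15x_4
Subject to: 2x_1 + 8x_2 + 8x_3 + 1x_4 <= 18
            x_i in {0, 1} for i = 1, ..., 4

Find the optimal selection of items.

Items: item 1 (v=8, w=2), item 2 (v=13, w=8), item 3 (v=15, w=8), item 4 (v=15, w=1)
Capacity: 18
Checking all 16 subsets (w = total weight, v = total value):
  {}: w = 0, v = 0
  {1}: w = 2, v = 8
  {2}: w = 8, v = 13
  {3}: w = 8, v = 15
  {4}: w = 1, v = 15
  {1, 2}: w = 10, v = 21
  {1, 3}: w = 10, v = 23
  {1, 4}: w = 3, v = 23
  {2, 3}: w = 16, v = 28
  {2, 4}: w = 9, v = 28
  {3, 4}: w = 9, v = 30
  {1, 2, 3}: w = 18, v = 36
  {1, 2, 4}: w = 11, v = 36
  {1, 3, 4}: w = 11, v = 38
  {2, 3, 4}: w = 17, v = 43
  {1, 2, 3, 4}: w = 19 > 18, infeasible
Best feasible subset: items [2, 3, 4]
Total weight: 17 <= 18, total value: 43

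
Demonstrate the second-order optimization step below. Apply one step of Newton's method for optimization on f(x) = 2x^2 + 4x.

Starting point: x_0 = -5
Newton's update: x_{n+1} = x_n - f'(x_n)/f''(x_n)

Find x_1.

f(x) = 2x^2 + 4x
f'(x) = 4x + (4), f''(x) = 4
Newton step: x_1 = x_0 - f'(x_0)/f''(x_0)
f'(-5) = -16
x_1 = -5 - -16/4 = -1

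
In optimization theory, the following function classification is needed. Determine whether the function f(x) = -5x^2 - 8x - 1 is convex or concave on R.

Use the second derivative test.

f(x) = -5x^2 - 8x - 1
f'(x) = -10x - 8
f''(x) = -10
Since f''(x) = -10 < 0 for all x, f is concave on R.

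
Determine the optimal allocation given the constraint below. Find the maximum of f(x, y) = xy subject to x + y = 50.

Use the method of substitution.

Substitute y = 50 - x into f(x,y) = xy:
g(x) = x(50 - x) = 50x - x^2
g'(x) = 50 - 2x = 0  =>  x = 25
y = 50 - 25 = 25
Maximum value = 25 * 25 = 625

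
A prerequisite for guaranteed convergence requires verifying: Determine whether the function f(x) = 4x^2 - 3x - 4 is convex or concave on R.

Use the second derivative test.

f(x) = 4x^2 - 3x - 4
f'(x) = 8x - 3
f''(x) = 8
Since f''(x) = 8 > 0 for all x, f is convex on R.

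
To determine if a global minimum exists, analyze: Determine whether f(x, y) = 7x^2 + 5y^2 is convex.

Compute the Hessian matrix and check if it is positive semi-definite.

f(x,y) = 7x^2 + 5y^2
Hessian H = [[14, 0], [0, 10]]
trace(H) = 24, det(H) = 140
Eigenvalues: (24 +/- sqrt(16)) / 2 = 14, 10
Since both eigenvalues > 0, f is convex.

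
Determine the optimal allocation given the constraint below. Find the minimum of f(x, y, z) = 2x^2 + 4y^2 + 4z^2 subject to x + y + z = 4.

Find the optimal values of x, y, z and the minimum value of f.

Using Lagrange multipliers on f = 2x^2 + 4y^2 + 4z^2 with constraint x + y + z = 4:
Conditions: 2*2*x = lambda, 2*4*y = lambda, 2*4*z = lambda
So x = lambda/4, y = lambda/8, z = lambda/8
Substituting into constraint: lambda * (1/2) = 4
lambda = 8
x = 2, y = 1, z = 1
Minimum value = 16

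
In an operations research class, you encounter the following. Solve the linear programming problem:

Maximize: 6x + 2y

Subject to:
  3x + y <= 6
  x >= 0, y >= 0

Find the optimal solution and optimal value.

The feasible region has vertices at [(0, 0), (2, 0), (0, 6)].
Checking objective 6x + 2y at each vertex:
  (0, 0): 6*0 + 2*0 = 0
  (2, 0): 6*2 + 2*0 = 12
  (0, 6): 6*0 + 2*6 = 12
Maximum is 12 at (2, 0).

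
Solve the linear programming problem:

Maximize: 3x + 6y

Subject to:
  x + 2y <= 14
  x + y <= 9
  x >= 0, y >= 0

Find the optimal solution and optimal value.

Feasible vertices: (0, 0), (0, 7), (4, 5), (9, 0)
Objective 3x + 6y at each:
  (0, 0): 0
  (0, 7): 42
  (4, 5): 42
  (9, 0): 27
Maximum is 42 at (0, 7).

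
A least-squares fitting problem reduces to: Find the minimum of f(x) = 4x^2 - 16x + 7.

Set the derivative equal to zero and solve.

f(x) = 4x^2 - 16x + 7
f'(x) = 8x + (-16) = 0
x = 16/8 = 2
f(2) = -9
Since f''(x) = 8 > 0, this is a minimum.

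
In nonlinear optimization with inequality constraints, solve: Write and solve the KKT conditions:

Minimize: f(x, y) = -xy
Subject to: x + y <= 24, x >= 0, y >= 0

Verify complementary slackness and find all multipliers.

Problem: min -xy s.t. x + y <= 24 (multiplier lambda), x >= 0 (mu_x), y >= 0 (mu_y)
KKT stationarity: -y + lambda - mu_x = 0, -x + lambda - mu_y = 0, with lambda, mu_x, mu_y >= 0
Complementary slackness: lambda*(x + y - 24) = 0, mu_x*x = 0, mu_y*y = 0
If lambda = 0: y = -mu_x <= 0 and x = -mu_y <= 0 force x = y = 0 with f = 0; but x = y = 12 is feasible with f = -144 < 0, so this is not the minimum. Hence lambda > 0 and x + y = 24.
Try x > 0, y > 0 (so mu_x = mu_y = 0): y = lambda, x = lambda => x = y = lambda
x + y = 24 => 2*lambda = 24 => lambda = 12
x* = y* = 12 > 0, consistent with mu_x = mu_y = 0.
(Any feasible point with x = 0 or y = 0 has f = 0 > -144, so the minimum is not on those boundaries.)
min(-xy) = -144 (i.e. max xy = 144)
Multipliers: lambda = 12, mu_x = 0, mu_y = 0
Complementary slackness: lambda*(x + y - 24) = 12*(12 + 12 - 24) = 0, mu_x*x = 0*12 = 0, mu_y*y = 0*12 = 0. Satisfied.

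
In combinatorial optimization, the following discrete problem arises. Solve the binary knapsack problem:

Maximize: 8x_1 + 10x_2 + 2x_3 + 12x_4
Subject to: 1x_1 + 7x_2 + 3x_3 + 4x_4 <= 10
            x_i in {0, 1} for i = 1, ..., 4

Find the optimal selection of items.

Items: item 1 (v=8, w=1), item 2 (v=10, w=7), item 3 (v=2, w=3), item 4 (v=12, w=4)
Capacity: 10
Checking all 16 subsets (w = total weight, v = total value):
  {}: w = 0, v = 0
  {1}: w = 1, v = 8
  {2}: w = 7, v = 10
  {3}: w = 3, v = 2
  {4}: w = 4, v = 12
  {1, 2}: w = 8, v = 18
  {1, 3}: w = 4, v = 10
  {1, 4}: w = 5, v = 20
  {2, 3}: w = 10, v = 12
  {2, 4}: w = 11 > 10, infeasible
  {3, 4}: w = 7, v = 14
  {1, 2, 3}: w = 11 > 10, infeasible
  {1, 2, 4}: w = 12 > 10, infeasible
  {1, 3, 4}: w = 8, v = 22
  {2, 3, 4}: w = 14 > 10, infeasible
  {1, 2, 3, 4}: w = 15 > 10, infeasible
Best feasible subset: items [1, 3, 4]
Total weight: 8 <= 10, total value: 22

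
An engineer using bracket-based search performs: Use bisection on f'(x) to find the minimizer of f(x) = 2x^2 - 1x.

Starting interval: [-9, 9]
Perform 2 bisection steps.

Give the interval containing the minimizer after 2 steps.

Finding critical point of f(x) = 2x^2 - 1x using bisection on f'(x) = 4x + -1.
f'(x) = 0 when x = 1/4.
Starting interval: [-9, 9]
Step 1: mid = 0, f'(mid) = -1, new interval = [0, 9]
Step 2: mid = 9/2, f'(mid) = 17, new interval = [0, 9/2]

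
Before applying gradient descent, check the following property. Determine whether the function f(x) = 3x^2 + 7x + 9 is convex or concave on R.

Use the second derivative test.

f(x) = 3x^2 + 7x + 9
f'(x) = 6x + 7
f''(x) = 6
Since f''(x) = 6 > 0 for all x, f is convex on R.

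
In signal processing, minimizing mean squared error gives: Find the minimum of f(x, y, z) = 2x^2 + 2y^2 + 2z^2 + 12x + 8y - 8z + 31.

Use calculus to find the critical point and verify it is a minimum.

f(x,y,z) = 2x^2 + 2y^2 + 2z^2 + 12x + 8y - 8z + 31
df/dx = 4x + (12) = 0 => x = -3
df/dy = 4y + (8) = 0 => y = -2
df/dz = 4z + (-8) = 0 => z = 2
f(-3,-2,2) = 2*(-3)^2 + 2*(-2)^2 + 2*(2)^2 + 12*(-3) + 8*(-2) + -8*(2) + 31 = -3
Hessian is diagonal with entries 4, 4, 4 > 0, confirmed minimum.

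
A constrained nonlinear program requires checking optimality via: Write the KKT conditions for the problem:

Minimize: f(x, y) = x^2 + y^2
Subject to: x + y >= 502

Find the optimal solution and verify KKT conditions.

KKT conditions for min x^2 + y^2 s.t. x + y >= 502:
Stationarity: 2x = mu, 2y = mu
So x = y = mu/2.
Complementary slackness: mu*(x + y - 502) = 0
Primal feasibility: x + y >= 502; dual feasibility: mu >= 0
If mu = 0 then x = y = 0, but 0 + 0 < 502 is infeasible, so the constraint is active.
Constraint active: x + y = 2*(mu/2) = 502 => mu = 502
x = y = 251, f = 126002
Verify: stationarity 2*251 = 502 = mu; primal 251 + 251 = 502 >= 502; dual mu = 502 >= 0; complementary slackness 502*(502 - 502) = 0. All KKT conditions hold.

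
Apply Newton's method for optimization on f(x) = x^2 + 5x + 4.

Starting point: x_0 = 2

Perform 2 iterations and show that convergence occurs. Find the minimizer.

f(x) = x^2 + 5x + 4, f'(x) = 2x + (5), f''(x) = 2
Step 1: f'(2) = 9, x_1 = 2 - 9/2 = -5/2
Step 2: f'(-5/2) = 0, x_2 = -5/2 (converged)
Newton's method converges in 1 step for quadratics.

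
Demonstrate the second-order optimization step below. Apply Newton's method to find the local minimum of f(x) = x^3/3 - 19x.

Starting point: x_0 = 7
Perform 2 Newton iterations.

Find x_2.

f(x) = x^3/3 - 19x
f'(x) = x^2 - 19, f''(x) = 2x
Newton update: x_{n+1} = x_n - (x_n^2 - 19)/(2*x_n)
Step 1: x_0 = 7, f'=30, f''=14, x_1 = 34/7
Step 2: x_1 = 34/7, f'=225/49, f''=68/7, x_2 = 2087/476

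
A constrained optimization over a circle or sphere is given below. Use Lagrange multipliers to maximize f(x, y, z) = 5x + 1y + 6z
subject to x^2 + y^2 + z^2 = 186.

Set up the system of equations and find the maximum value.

Lagrange conditions: 5 = 2*lambda*x, 1 = 2*lambda*y, 6 = 2*lambda*z
So x:5 = y:1 = z:6, i.e. x = 5t, y = 1t, z = 6t
Constraint: t^2*(5^2 + 1^2 + 6^2) = 186
  t^2 * 62 = 186  =>  t = sqrt(3)
Maximum = 5*5t + 1*1t + 6*6t = 62*sqrt(3) = sqrt(11532)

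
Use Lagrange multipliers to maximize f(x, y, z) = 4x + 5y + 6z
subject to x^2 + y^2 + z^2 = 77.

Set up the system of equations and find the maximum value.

Lagrange conditions: 4 = 2*lambda*x, 5 = 2*lambda*y, 6 = 2*lambda*z
So x:4 = y:5 = z:6, i.e. x = 4t, y = 5t, z = 6t
Constraint: t^2*(4^2 + 5^2 + 6^2) = 77
  t^2 * 77 = 77  =>  t = sqrt(1)
Maximum = 4*4t + 5*5t + 6*6t = 77*sqrt(1) = 77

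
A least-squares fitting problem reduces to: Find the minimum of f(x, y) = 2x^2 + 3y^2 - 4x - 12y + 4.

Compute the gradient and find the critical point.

f(x,y) = 2x^2 + 3y^2 - 4x - 12y + 4
df/dx = 4x + (-4) = 0  =>  x = 1
df/dy = 6y + (-12) = 0  =>  y = 2
f(1, 2) = 2*(1)^2 + 3*(2)^2 + -4*(1) + -12*(2) + 4 = -10
Hessian is diagonal with entries 4, 6 > 0, so this is a minimum.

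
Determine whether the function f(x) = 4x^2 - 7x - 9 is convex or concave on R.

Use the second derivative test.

f(x) = 4x^2 - 7x - 9
f'(x) = 8x - 7
f''(x) = 8
Since f''(x) = 8 > 0 for all x, f is convex on R.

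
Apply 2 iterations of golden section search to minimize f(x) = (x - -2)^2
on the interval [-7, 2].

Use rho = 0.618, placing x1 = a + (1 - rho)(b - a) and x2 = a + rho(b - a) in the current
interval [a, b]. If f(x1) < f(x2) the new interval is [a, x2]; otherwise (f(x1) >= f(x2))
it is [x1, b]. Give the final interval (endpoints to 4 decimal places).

Golden section search for min of f(x) = (x - -2)^2 on [-7, 2].
Each step: x1 = a + (1 - rho)(b - a), x2 = a + rho(b - a); if f(x1) < f(x2) keep [a, x2], otherwise keep [x1, b].
Step 1: [-7.0000, 2.0000], x1=-3.5620 (f=2.4398), x2=-1.4380 (f=0.3158); f(x1) > f(x2) => keep [-3.5620, 2.0000]
Step 2: [-3.5620, 2.0000], x1=-1.4373 (f=0.3166), x2=-0.1247 (f=3.5168); f(x1) < f(x2) => keep [-3.5620, -0.1247]
Final interval: [-3.5620, -0.1247]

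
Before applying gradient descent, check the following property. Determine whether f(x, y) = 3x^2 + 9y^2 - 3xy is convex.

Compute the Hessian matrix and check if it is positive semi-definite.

f(x,y) = 3x^2 + 9y^2 - 3xy
Hessian H = [[6, -3], [-3, 18]]
trace(H) = 24, det(H) = 99
Eigenvalues: (24 +/- sqrt(180)) / 2 = 18.71, 5.292
Since both eigenvalues > 0, f is convex.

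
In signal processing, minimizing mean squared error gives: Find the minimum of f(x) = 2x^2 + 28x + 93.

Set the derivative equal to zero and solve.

f(x) = 2x^2 + 28x + 93
f'(x) = 4x + (28) = 0
x = -28/4 = -7
f(-7) = -5
Since f''(x) = 4 > 0, this is a minimum.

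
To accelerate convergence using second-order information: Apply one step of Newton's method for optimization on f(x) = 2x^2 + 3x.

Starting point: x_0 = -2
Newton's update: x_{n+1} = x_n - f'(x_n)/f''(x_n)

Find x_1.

f(x) = 2x^2 + 3x
f'(x) = 4x + (3), f''(x) = 4
Newton step: x_1 = x_0 - f'(x_0)/f''(x_0)
f'(-2) = -5
x_1 = -2 - -5/4 = -3/4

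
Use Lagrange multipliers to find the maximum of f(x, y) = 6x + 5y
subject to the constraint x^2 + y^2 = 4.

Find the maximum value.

Set up Lagrange conditions: grad f = lambda * grad g
  6 = 2*lambda*x
  5 = 2*lambda*y
From these: x/y = 6/5, so x = 6t, y = 5t for some t.
Substitute into constraint: (6t)^2 + (5t)^2 = 4
  t^2 * 61 = 4
  t = sqrt(4/61)
Maximum = 6*x + 5*y = (6^2 + 5^2)*t = 61 * sqrt(4/61) = sqrt(244)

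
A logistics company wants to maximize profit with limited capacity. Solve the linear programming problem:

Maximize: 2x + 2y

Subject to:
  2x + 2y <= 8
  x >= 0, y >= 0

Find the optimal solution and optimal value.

The feasible region has vertices at [(0, 0), (4, 0), (0, 4)].
Checking objective 2x + 2y at each vertex:
  (0, 0): 2*0 + 2*0 = 0
  (4, 0): 2*4 + 2*0 = 8
  (0, 4): 2*0 + 2*4 = 8
Maximum is 8 at (4, 0).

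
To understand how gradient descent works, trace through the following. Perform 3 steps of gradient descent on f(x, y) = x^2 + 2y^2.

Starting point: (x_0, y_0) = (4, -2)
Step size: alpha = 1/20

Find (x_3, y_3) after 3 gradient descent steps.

f(x,y) = x^2 + 2y^2
grad_x = 2x + 0y, grad_y = 4y + 0x
Step 1: grad = (8, -8), (18/5, -8/5)
Step 2: grad = (36/5, -32/5), (81/25, -32/25)
Step 3: grad = (162/25, -128/25), (729/250, -128/125)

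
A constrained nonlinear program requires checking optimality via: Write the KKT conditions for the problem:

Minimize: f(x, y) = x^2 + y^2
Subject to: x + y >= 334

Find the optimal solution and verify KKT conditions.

KKT conditions for min x^2 + y^2 s.t. x + y >= 334:
Stationarity: 2x = mu, 2y = mu
So x = y = mu/2.
Complementary slackness: mu*(x + y - 334) = 0
Primal feasibility: x + y >= 334; dual feasibility: mu >= 0
If mu = 0 then x = y = 0, but 0 + 0 < 334 is infeasible, so the constraint is active.
Constraint active: x + y = 2*(mu/2) = 334 => mu = 334
x = y = 167, f = 55778
Verify: stationarity 2*167 = 334 = mu; primal 167 + 167 = 334 >= 334; dual mu = 334 >= 0; complementary slackness 334*(334 - 334) = 0. All KKT conditions hold.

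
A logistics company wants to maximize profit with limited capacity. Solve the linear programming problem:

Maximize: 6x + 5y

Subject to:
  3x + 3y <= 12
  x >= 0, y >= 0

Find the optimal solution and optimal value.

The feasible region has vertices at [(0, 0), (4, 0), (0, 4)].
Checking objective 6x + 5y at each vertex:
  (0, 0): 6*0 + 5*0 = 0
  (4, 0): 6*4 + 5*0 = 24
  (0, 4): 6*0 + 5*4 = 20
Maximum is 24 at (4, 0).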